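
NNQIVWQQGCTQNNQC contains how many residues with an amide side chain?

The amide-side-chain residues are Asn (N) and Gln (Q).
Matching residues: N1, N2, Q3, Q7, Q8, Q12, N13, N14, Q15.

9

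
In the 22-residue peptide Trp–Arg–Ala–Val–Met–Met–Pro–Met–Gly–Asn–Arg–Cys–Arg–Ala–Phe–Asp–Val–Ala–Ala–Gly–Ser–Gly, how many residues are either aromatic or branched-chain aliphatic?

Aromatic: F, W, Y. Branched-chain aliphatic: I, L, V.
Aromatic residues here: Trp1, Phe15 (2).
Branched-chain aliphatic residues here: Val4, Val17 (2).
The two groups share no amino acid, so total = 2 + 2 = 4.

4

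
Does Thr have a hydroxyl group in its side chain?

The –OH-bearing residues are Ser, Thr (aliphatic alcohols), and Tyr (phenol).
Threonine is in this group.

Yes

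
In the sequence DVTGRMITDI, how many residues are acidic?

2

Aspartate (D) and glutamate (E) have carboxylic-acid side chains and are the acidic amino acids.
Matching residues: D1, D9.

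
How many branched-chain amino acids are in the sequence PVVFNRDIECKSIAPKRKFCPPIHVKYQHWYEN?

6

Valine (V), leucine (L), and isoleucine (I) are the branched-chain amino acids.
Matching residues: V2, V3, I8, I13, I23, V25.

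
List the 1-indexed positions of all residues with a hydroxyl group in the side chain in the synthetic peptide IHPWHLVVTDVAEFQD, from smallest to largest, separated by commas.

9

S, T, and Y are the three residues with a side-chain hydroxyl.
Matching residues: T9.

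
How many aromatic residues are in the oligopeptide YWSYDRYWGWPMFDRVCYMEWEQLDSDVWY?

11

F, W, and Y each carry an aromatic ring on the side chain.
Matching residues: Y1, W2, Y4, Y7, W8, W10, F13, Y18, W21, W29, Y30.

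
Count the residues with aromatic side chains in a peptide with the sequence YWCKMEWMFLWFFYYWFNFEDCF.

Phenylalanine (F), tryptophan (W), and tyrosine (Y) have aromatic ring side chains.
Matching residues: Y1, W2, W7, F9, W11, F12, F13, Y14, Y15, W16, F17, F19, F23.

13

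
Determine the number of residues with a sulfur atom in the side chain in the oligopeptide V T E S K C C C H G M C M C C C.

9

Cysteine (C, thiol) and methionine (M, thioether) are the two sulfur-containing amino acids.
Matching residues: C6, C7, C8, M11, C12, M13, C14, C15, C16.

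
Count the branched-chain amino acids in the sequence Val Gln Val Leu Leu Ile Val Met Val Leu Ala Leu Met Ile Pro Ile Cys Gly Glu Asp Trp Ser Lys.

V, L, and I make up the branched-chain aliphatic group.
Matching residues: Val1, Val3, Leu4, Leu5, Ile6, Val7, Val9, Leu10, Leu12, Ile14, Ile16.

11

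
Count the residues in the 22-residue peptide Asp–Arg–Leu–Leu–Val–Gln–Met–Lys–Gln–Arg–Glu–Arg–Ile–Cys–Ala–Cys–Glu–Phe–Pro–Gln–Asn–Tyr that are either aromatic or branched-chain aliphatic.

Aromatic: F, W, Y. Branched-chain aliphatic: I, L, V.
Aromatic residues here: Phe18, Tyr22 (2).
Branched-chain aliphatic residues here: Leu3, Leu4, Val5, Ile13 (4).
The two groups share no amino acid, so total = 2 + 4 = 6.

6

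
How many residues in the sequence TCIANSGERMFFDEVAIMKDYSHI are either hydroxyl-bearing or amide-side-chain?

Hydroxyl-bearing: S, T, Y. Amide-side-chain: N, Q.
Hydroxyl-bearing residues here: T1, S6, Y21, S22 (4).
Amide-side-chain residues here: N5 (1).
The two groups share no amino acid, so total = 4 + 1 = 5.

5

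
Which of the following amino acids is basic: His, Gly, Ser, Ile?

His

The basic amino acids are Lys (K), Arg (R), and His (H).
Of the listed options, only His belongs to this group.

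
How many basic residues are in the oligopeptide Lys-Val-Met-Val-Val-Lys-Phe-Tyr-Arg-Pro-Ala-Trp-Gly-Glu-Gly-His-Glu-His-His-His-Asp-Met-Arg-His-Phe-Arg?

10

K, R, and H are the three residues with basic side chains (ε-amine, guanidinium, and imidazole respectively).
Matching residues: Lys1, Lys6, Arg9, His16, His18, His19, His20, Arg23, His24, Arg26.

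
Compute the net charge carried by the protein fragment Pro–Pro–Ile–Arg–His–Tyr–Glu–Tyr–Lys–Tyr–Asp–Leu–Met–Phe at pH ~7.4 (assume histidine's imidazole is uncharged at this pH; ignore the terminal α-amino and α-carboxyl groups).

The side chains ionized at physiological pH are Lys/Arg (+1) and Asp/Glu (−1); with His treated as neutral, nothing else contributes.
Positive (K, R): Arg4, Lys9 → +2.
Negative (D, E): Glu7, Asp11 → −2.
Net charge = (+2) + (−2) = 0.

0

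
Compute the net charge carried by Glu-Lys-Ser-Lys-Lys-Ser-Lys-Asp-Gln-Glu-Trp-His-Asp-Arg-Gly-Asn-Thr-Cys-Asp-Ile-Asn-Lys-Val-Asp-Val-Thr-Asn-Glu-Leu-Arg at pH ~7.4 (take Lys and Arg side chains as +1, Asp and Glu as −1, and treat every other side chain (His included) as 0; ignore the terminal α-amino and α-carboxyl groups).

0

Positive (K, R): Lys2, Lys4, Lys5, Lys7, Arg14, Lys22, Arg30 → +7.
Negative (D, E): Glu1, Asp8, Glu10, Asp13, Asp19, Asp24, Glu28 → −7.
Net charge = (+7) + (−7) = 0.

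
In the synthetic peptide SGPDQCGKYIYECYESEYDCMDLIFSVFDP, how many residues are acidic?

Aspartate (D) and glutamate (E) have carboxylic-acid side chains and are the acidic amino acids.
Matching residues: D4, E12, E15, E17, D19, D22, D29.

7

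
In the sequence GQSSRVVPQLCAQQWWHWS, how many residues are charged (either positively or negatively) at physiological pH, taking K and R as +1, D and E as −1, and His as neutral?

1

Charged side chains at pH ~7.4: K, R (positive); D, E (negative).
Matching residues: R5.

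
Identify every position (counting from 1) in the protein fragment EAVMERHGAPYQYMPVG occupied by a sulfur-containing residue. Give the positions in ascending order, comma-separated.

4, 14

Matching residues: M4, M14.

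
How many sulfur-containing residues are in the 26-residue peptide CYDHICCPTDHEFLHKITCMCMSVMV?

8

Only Cys (C) and Met (M) have a sulfur atom in the side chain.
Matching residues: C1, C6, C7, C19, M20, C21, M22, M25.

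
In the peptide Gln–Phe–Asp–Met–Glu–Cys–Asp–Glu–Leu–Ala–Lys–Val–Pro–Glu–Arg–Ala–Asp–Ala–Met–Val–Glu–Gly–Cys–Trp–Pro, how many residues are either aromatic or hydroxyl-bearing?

2

Aromatic: F, W, Y. Hydroxyl-bearing: S, T, Y.
Aromatic residues here: Phe2, Trp24 (2).
Hydroxyl-bearing residues here: none (0).
(Y belongs to both groups, but none appear in this sequence.) Total = 2 + 0 = 2.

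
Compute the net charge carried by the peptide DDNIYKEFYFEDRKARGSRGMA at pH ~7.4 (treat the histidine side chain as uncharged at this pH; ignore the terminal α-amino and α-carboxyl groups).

At pH ~7.4 the Lys and Arg side chains are protonated (+1), the Asp and Glu side chains are deprotonated (−1), and with His taken as neutral all other side chains carry no charge.
Positive (K, R): K6, R13, K14, R16, R19 → +5.
Negative (D, E): D1, D2, E7, E11, D12 → −5.
Net charge = (+5) + (−5) = 0.

0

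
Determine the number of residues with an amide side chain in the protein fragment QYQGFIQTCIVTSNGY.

4

Only N (asparagine) and Q (glutamine) carry a side-chain carboxamide.
Matching residues: Q1, Q3, Q7, N14.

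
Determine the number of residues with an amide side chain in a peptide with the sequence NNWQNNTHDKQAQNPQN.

10

Only N (asparagine) and Q (glutamine) carry a side-chain carboxamide.
Matching residues: N1, N2, Q4, N5, N6, Q11, Q13, N14, Q16, N17.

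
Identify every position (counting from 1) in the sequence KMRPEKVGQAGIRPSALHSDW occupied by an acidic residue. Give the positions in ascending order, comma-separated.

Only D (aspartate) and E (glutamate) carry a side-chain carboxylic acid.
Matching residues: E5, D20.

5, 20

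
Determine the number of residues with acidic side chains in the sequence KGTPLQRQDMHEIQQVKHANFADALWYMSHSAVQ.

3

The acidic residues are Asp (D) and Glu (E), whose side chains end in a carboxylate group.
Matching residues: D9, E12, D23.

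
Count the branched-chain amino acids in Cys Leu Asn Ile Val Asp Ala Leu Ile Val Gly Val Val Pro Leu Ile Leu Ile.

Valine (V), leucine (L), and isoleucine (I) are the branched-chain amino acids.
Matching residues: Leu2, Ile4, Val5, Leu8, Ile9, Val10, Val12, Val13, Leu15, Ile16, Leu17, Ile18.

12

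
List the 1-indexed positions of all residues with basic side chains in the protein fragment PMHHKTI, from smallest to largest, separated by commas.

3, 4, 5

Lysine (K), arginine (R), and histidine (H) have basic, nitrogen-containing side chains.
Matching residues: H3, H4, K5.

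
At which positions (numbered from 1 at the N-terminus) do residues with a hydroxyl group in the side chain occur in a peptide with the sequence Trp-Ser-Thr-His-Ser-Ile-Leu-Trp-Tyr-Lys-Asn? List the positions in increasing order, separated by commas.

Serine (S), threonine (T), and tyrosine (Y) each carry a hydroxyl group on the side chain.
Matching residues: Ser2, Thr3, Ser5, Tyr9.

2, 3, 5, 9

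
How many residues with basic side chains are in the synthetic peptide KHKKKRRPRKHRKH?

13

K, R, and H are the three residues with basic side chains (ε-amine, guanidinium, and imidazole respectively).
Matching residues: K1, H2, K3, K4, K5, R6, R7, R9, K10, H11, R12, K13, H14.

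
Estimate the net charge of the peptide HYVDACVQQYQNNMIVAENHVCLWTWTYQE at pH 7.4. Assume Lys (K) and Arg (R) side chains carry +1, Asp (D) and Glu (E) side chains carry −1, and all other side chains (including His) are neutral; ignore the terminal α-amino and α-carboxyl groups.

Positive (K, R): none → +0.
Negative (D, E): D4, E18, E30 → −3.
Net charge = (+0) + (−3) = −3.

-3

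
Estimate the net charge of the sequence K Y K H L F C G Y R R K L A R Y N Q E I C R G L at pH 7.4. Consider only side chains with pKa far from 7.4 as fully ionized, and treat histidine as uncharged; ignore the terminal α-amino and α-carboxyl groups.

Near pH 7.4, K and R contribute +1 each, D and E contribute −1 each, and every other side chain (His included, as stated) is uncharged.
Positive (K, R): K1, K3, R10, R11, K12, R15, R22 → +7.
Negative (D, E): E19 → −1.
Net charge = (+7) + (−1) = +6.

+6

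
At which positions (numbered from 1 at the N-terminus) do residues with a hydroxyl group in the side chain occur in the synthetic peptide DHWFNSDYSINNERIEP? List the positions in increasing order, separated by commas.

6, 8, 9

Serine (S), threonine (T), and tyrosine (Y) each carry a hydroxyl group on the side chain.
Matching residues: S6, Y8, S9.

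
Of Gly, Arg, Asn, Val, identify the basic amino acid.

Lysine (K), arginine (R), and histidine (H) have basic, nitrogen-containing side chains.
Of the listed options, only Arg belongs to this group.

Arg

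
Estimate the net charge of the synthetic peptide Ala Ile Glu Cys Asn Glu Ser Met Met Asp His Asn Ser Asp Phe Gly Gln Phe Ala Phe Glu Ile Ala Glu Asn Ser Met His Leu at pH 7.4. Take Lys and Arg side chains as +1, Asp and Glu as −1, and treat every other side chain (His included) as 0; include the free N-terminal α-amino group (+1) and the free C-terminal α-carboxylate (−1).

Positive (K, R): none → +0.
Negative (D, E): Glu3, Glu6, Asp10, Asp14, Glu21, Glu24 → −6.
The N-terminus (+1) and C-terminus (−1) cancel.
Net charge = (+0) + (−6) = −6.

-6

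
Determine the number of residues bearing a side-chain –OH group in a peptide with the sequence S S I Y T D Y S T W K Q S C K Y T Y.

11

The –OH-bearing residues are Ser, Thr (aliphatic alcohols), and Tyr (phenol).
Matching residues: S1, S2, Y4, T5, Y7, S8, T9, S13, Y16, T17, Y18.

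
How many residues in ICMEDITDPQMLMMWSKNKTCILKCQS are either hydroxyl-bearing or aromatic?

Hydroxyl-bearing: S, T, Y. Aromatic: F, W, Y.
Hydroxyl-bearing residues here: T7, S16, T20, S27 (4).
Aromatic residues here: W15 (1).
(Y belongs to both groups, but none appear in this sequence.) Total = 4 + 1 = 5.

5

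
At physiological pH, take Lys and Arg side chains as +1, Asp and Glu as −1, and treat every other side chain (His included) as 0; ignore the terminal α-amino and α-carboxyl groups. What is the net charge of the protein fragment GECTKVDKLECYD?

Positive (K, R): K5, K8 → +2.
Negative (D, E): E2, D7, E10, D13 → −4.
Net charge = (+2) + (−4) = −2.

-2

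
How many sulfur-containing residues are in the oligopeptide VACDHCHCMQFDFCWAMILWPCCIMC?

10

Only Cys (C) and Met (M) have a sulfur atom in the side chain.
Matching residues: C3, C6, C8, M9, C14, M17, C22, C23, M25, C26.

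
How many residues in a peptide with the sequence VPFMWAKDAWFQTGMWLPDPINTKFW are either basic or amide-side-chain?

Basic: H, K, R. Amide-side-chain: N, Q.
Basic residues here: K7, K24 (2).
Amide-side-chain residues here: Q12, N22 (2).
The two groups share no amino acid, so total = 2 + 2 = 4.

4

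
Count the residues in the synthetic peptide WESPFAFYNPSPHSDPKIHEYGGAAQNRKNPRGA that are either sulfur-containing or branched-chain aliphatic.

Sulfur-containing: C, M. Branched-chain aliphatic: I, L, V.
Sulfur-containing residues here: none (0).
Branched-chain aliphatic residues here: I18 (1).
The two groups share no amino acid, so total = 0 + 1 = 1.

1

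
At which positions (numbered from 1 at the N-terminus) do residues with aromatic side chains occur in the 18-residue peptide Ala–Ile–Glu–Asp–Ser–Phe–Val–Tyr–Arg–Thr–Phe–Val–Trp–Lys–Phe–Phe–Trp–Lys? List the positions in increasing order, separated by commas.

6, 8, 11, 13, 15, 16, 17

F, W, and Y each carry an aromatic ring on the side chain.
Matching residues: Phe6, Tyr8, Phe11, Trp13, Phe15, Phe16, Trp17.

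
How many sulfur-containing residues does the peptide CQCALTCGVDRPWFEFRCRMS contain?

Cysteine (C, thiol) and methionine (M, thioether) are the two sulfur-containing amino acids.
Matching residues: C1, C3, C7, C18, M20.

5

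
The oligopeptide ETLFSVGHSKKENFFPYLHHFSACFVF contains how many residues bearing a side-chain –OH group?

5

The –OH-bearing residues are Ser, Thr (aliphatic alcohols), and Tyr (phenol).
Matching residues: T2, S5, S9, Y17, S22.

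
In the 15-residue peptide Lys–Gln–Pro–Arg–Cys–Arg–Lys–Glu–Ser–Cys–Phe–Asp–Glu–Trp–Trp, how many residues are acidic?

Only D (aspartate) and E (glutamate) carry a side-chain carboxylic acid.
Matching residues: Glu8, Asp12, Glu13.

3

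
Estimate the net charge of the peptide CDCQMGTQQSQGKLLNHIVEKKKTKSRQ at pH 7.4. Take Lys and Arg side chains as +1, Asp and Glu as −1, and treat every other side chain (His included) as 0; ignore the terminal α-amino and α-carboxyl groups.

Positive (K, R): K13, K21, K22, K23, K25, R27 → +6.
Negative (D, E): D2, E20 → −2.
Net charge = (+6) + (−2) = +4.

+4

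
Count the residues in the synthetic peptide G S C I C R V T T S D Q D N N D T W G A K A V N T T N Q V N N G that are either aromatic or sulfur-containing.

Aromatic: F, W, Y. Sulfur-containing: C, M.
Aromatic residues here: W18 (1).
Sulfur-containing residues here: C3, C5 (2).
The two groups share no amino acid, so total = 1 + 2 = 3.

3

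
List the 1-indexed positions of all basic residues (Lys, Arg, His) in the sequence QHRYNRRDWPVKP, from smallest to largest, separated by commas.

2, 3, 6, 7, 12

Matching residues: H2, R3, R6, R7, K12.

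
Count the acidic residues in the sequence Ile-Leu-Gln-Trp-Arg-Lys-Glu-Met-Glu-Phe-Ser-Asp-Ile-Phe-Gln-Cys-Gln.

3

Only D (aspartate) and E (glutamate) carry a side-chain carboxylic acid.
Matching residues: Glu7, Glu9, Asp12.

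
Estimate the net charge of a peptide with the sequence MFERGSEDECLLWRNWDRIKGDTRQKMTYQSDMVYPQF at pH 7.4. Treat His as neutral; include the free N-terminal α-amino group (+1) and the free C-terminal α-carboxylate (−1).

-1

At pH ~7.4 the Lys and Arg side chains are protonated (+1), the Asp and Glu side chains are deprotonated (−1), and with His taken as neutral all other side chains carry no charge.
Positive (K, R): R4, R14, R18, K20, R24, K26 → +6.
Negative (D, E): E3, E7, D8, E9, D17, D22, D32 → −7.
The N-terminus (+1) and C-terminus (−1) cancel.
Net charge = (+6) + (−7) = −1.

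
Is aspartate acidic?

Only D (aspartate) and E (glutamate) carry a side-chain carboxylic acid.
Aspartate is in this group.

Yes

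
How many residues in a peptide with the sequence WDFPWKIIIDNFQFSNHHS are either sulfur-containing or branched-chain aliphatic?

Sulfur-containing: C, M. Branched-chain aliphatic: I, L, V.
Sulfur-containing residues here: none (0).
Branched-chain aliphatic residues here: I7, I8, I9 (3).
The two groups share no amino acid, so total = 0 + 3 = 3.

3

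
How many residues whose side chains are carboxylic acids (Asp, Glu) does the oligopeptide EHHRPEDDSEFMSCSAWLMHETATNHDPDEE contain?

10

Matching residues: E1, E6, D7, D8, E10, E21, D27, D29, E30, E31.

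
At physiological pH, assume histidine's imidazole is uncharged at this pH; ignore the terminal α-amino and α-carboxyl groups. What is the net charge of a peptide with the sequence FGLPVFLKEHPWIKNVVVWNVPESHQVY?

0

Near pH 7.4, K and R contribute +1 each, D and E contribute −1 each, and every other side chain (His included, as stated) is uncharged.
Positive (K, R): K8, K14 → +2.
Negative (D, E): E9, E23 → −2.
Net charge = (+2) + (−2) = 0.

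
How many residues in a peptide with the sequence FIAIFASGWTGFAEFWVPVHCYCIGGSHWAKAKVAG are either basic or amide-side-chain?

4

Basic: H, K, R. Amide-side-chain: N, Q.
Basic residues here: H20, H28, K31, K33 (4).
Amide-side-chain residues here: none (0).
The two groups share no amino acid, so total = 4 + 0 = 4.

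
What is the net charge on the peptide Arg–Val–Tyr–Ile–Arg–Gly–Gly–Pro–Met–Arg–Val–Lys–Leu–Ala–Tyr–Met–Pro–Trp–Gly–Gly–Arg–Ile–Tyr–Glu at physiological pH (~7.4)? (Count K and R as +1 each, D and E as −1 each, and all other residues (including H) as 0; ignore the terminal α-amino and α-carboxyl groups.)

+4

Positive (K, R): Arg1, Arg5, Arg10, Lys12, Arg21 → +5.
Negative (D, E): Glu24 → −1.
Net charge = (+5) + (−1) = +4.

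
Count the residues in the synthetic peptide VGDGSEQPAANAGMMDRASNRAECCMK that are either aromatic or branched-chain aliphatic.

Aromatic: F, W, Y. Branched-chain aliphatic: I, L, V.
Aromatic residues here: none (0).
Branched-chain aliphatic residues here: V1 (1).
The two groups share no amino acid, so total = 0 + 1 = 1.

1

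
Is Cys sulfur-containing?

The sulfur-bearing residues are cysteine (–SH) and methionine (–S–CH₃).
Cysteine is in this group.

Yes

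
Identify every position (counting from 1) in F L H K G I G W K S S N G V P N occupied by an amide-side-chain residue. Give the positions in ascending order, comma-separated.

12, 16

Matching residues: N12, N16.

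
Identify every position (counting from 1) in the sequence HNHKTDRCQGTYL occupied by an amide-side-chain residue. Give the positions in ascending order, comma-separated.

2, 9

The amide-side-chain residues are Asn (N) and Gln (Q).
Matching residues: N2, Q9.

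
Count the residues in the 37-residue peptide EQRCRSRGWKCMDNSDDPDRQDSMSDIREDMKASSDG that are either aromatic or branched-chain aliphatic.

2

Aromatic: F, W, Y. Branched-chain aliphatic: I, L, V.
Aromatic residues here: W9 (1).
Branched-chain aliphatic residues here: I27 (1).
The two groups share no amino acid, so total = 1 + 1 = 2.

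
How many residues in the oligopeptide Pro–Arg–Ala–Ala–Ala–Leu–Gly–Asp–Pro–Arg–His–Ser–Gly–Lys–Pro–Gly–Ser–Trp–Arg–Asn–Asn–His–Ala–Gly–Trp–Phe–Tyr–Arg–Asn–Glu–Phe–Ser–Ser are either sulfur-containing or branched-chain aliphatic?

1

Sulfur-containing: C, M. Branched-chain aliphatic: I, L, V.
Sulfur-containing residues here: none (0).
Branched-chain aliphatic residues here: Leu6 (1).
The two groups share no amino acid, so total = 0 + 1 = 1.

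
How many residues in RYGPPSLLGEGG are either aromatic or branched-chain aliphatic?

Aromatic: F, W, Y. Branched-chain aliphatic: I, L, V.
Aromatic residues here: Y2 (1).
Branched-chain aliphatic residues here: L7, L8 (2).
The two groups share no amino acid, so total = 1 + 2 = 3.

3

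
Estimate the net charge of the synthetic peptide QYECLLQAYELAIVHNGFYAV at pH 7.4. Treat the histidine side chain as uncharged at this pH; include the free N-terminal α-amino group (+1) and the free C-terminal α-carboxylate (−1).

The side chains ionized at physiological pH are Lys/Arg (+1) and Asp/Glu (−1); with His treated as neutral, nothing else contributes.
Positive (K, R): none → +0.
Negative (D, E): E3, E10 → −2.
The N-terminus (+1) and C-terminus (−1) cancel.
Net charge = (+0) + (−2) = −2.

-2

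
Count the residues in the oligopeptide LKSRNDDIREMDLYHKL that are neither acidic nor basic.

Acidic: D, E. Basic: K, R, H. All other residues are neither.
Matching residues: L1, S3, N5, I8, M11, L13, Y14, L17.

8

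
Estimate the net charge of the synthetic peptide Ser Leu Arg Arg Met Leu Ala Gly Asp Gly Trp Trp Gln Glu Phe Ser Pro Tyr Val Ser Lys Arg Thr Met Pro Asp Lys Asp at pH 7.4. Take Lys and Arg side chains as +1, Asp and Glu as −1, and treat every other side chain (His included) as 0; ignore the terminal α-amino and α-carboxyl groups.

Positive (K, R): Arg3, Arg4, Lys21, Arg22, Lys27 → +5.
Negative (D, E): Asp9, Glu14, Asp26, Asp28 → −4.
Net charge = (+5) + (−4) = +1.

+1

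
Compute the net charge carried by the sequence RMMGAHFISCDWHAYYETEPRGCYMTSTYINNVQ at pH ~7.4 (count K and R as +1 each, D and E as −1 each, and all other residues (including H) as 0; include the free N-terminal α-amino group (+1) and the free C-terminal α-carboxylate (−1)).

Positive (K, R): R1, R21 → +2.
Negative (D, E): D11, E17, E19 → −3.
The N-terminus (+1) and C-terminus (−1) cancel.
Net charge = (+2) + (−3) = −1.

-1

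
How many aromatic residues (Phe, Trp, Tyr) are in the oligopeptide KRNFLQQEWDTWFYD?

5

Matching residues: F4, W9, W12, F13, Y14.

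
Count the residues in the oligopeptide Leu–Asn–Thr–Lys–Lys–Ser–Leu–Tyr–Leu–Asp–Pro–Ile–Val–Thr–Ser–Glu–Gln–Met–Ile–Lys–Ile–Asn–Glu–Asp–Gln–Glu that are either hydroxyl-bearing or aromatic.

Hydroxyl-bearing: S, T, Y. Aromatic: F, W, Y.
Hydroxyl-bearing residues here: Thr3, Ser6, Tyr8, Thr14, Ser15 (5).
Aromatic residues here: Tyr8 (1).
Y is in both groups, so the 1 Y residue must not be double-counted.
Total = 5 + 1 − 1 = 5.

5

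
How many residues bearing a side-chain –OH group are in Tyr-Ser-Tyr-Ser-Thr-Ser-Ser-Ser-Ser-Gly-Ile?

9

The –OH-bearing residues are Ser, Thr (aliphatic alcohols), and Tyr (phenol).
Matching residues: Tyr1, Ser2, Tyr3, Ser4, Thr5, Ser6, Ser7, Ser8, Ser9.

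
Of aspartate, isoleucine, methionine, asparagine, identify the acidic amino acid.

Aspartate (D) and glutamate (E) have carboxylic-acid side chains and are the acidic amino acids.
Of the listed options, only aspartate belongs to this group.

aspartate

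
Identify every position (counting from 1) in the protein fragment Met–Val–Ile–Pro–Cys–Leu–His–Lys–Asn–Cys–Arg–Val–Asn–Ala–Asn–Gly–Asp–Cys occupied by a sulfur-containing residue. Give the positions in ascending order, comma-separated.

1, 5, 10, 18

The sulfur-bearing residues are cysteine (–SH) and methionine (–S–CH₃).
Matching residues: Met1, Cys5, Cys10, Cys18.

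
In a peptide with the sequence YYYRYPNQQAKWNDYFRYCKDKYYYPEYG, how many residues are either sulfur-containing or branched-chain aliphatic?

Sulfur-containing: C, M. Branched-chain aliphatic: I, L, V.
Sulfur-containing residues here: C19 (1).
Branched-chain aliphatic residues here: none (0).
The two groups share no amino acid, so total = 1 + 0 = 1.

1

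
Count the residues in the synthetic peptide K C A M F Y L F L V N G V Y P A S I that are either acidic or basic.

1

Acidic: D, E. Basic: H, K, R.
Acidic residues here: none (0).
Basic residues here: K1 (1).
The two groups share no amino acid, so total = 0 + 1 = 1.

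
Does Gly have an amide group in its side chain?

The amide-side-chain residues are Asn (N) and Gln (Q).
Glycine is not in this group.

No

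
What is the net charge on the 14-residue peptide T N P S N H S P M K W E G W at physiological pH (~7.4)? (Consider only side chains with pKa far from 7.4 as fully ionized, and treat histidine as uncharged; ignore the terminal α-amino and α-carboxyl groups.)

0

The side chains ionized at physiological pH are Lys/Arg (+1) and Asp/Glu (−1); with His treated as neutral, nothing else contributes.
Positive (K, R): K10 → +1.
Negative (D, E): E12 → −1.
Net charge = (+1) + (−1) = 0.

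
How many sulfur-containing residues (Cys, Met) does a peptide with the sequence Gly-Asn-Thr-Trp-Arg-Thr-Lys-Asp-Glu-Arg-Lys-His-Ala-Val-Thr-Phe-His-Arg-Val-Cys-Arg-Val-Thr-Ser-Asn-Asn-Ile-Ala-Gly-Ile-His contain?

Matching residues: Cys20.

1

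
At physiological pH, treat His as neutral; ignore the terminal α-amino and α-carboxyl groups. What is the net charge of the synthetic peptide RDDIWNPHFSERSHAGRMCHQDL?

At pH ~7.4 the Lys and Arg side chains are protonated (+1), the Asp and Glu side chains are deprotonated (−1), and with His taken as neutral all other side chains carry no charge.
Positive (K, R): R1, R12, R17 → +3.
Negative (D, E): D2, D3, E11, D22 → −4.
Net charge = (+3) + (−4) = −1.

-1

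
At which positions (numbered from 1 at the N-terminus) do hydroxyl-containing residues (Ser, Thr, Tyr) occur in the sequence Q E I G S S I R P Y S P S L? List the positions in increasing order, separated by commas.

Matching residues: S5, S6, Y10, S11, S13.

5, 6, 10, 11, 13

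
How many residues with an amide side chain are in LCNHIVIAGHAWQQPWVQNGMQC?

Only N (asparagine) and Q (glutamine) carry a side-chain carboxamide.
Matching residues: N3, Q13, Q14, Q18, N19, Q22.

6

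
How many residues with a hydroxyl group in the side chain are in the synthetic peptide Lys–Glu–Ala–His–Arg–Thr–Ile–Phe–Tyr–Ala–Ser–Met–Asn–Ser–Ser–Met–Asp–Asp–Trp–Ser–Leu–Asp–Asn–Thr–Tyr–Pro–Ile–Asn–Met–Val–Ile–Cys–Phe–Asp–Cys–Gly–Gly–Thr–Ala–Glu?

9

S, T, and Y are the three residues with a side-chain hydroxyl.
Matching residues: Thr6, Tyr9, Ser11, Ser14, Ser15, Ser20, Thr24, Tyr25, Thr38.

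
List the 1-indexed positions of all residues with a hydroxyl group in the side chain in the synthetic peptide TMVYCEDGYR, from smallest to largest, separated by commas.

1, 4, 9

S, T, and Y are the three residues with a side-chain hydroxyl.
Matching residues: T1, Y4, Y9.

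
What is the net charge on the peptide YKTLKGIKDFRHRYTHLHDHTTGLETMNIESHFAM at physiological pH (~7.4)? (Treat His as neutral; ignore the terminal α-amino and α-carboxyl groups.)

+1

Near pH 7.4, K and R contribute +1 each, D and E contribute −1 each, and every other side chain (His included, as stated) is uncharged.
Positive (K, R): K2, K5, K8, R11, R13 → +5.
Negative (D, E): D9, D19, E25, E30 → −4.
Net charge = (+5) + (−4) = +1.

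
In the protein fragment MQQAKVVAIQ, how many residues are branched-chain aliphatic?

3

The BCAAs are Val, Leu, and Ile — aliphatic side chains with a branch point.
Matching residues: V6, V7, I9.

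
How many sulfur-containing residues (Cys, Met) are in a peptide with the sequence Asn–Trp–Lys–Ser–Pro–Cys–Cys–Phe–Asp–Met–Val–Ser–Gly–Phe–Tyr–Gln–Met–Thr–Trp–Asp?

Matching residues: Cys6, Cys7, Met10, Met17.

4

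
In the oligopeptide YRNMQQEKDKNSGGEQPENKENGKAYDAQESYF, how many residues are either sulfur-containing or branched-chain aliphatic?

1

Sulfur-containing: C, M. Branched-chain aliphatic: I, L, V.
Sulfur-containing residues here: M4 (1).
Branched-chain aliphatic residues here: none (0).
The two groups share no amino acid, so total = 1 + 0 = 1.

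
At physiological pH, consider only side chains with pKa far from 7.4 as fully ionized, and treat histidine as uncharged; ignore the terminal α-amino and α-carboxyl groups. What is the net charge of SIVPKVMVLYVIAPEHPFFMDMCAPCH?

-1

Near pH 7.4, K and R contribute +1 each, D and E contribute −1 each, and every other side chain (His included, as stated) is uncharged.
Positive (K, R): K5 → +1.
Negative (D, E): E15, D21 → −2.
Net charge = (+1) + (−2) = −1.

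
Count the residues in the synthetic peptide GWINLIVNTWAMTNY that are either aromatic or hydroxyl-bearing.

Aromatic: F, W, Y. Hydroxyl-bearing: S, T, Y.
Aromatic residues here: W2, W10, Y15 (3).
Hydroxyl-bearing residues here: T9, T13, Y15 (3).
Y is in both groups, so the 1 Y residue must not be double-counted.
Total = 3 + 3 − 1 = 5.

5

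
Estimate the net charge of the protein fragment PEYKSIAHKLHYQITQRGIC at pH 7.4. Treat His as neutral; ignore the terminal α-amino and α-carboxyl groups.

Near pH 7.4, K and R contribute +1 each, D and E contribute −1 each, and every other side chain (His included, as stated) is uncharged.
Positive (K, R): K4, K9, R17 → +3.
Negative (D, E): E2 → −1.
Net charge = (+3) + (−1) = +2.

+2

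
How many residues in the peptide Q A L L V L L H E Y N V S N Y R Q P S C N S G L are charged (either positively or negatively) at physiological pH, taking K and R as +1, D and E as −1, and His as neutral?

Charged side chains at pH ~7.4: K, R (positive); D, E (negative).
Matching residues: E9, R16.

2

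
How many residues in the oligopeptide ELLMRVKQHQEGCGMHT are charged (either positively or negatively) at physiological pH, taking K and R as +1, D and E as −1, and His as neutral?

4

Charged side chains at pH ~7.4: K, R (positive); D, E (negative).
Matching residues: E1, R5, K7, E11.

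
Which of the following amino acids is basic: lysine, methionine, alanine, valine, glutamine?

lysine

Lysine (K), arginine (R), and histidine (H) have basic, nitrogen-containing side chains.
Of the listed options, only lysine belongs to this group.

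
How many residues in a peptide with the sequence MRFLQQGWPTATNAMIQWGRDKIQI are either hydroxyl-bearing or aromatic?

5

Hydroxyl-bearing: S, T, Y. Aromatic: F, W, Y.
Hydroxyl-bearing residues here: T10, T12 (2).
Aromatic residues here: F3, W8, W18 (3).
(Y belongs to both groups, but none appear in this sequence.) Total = 2 + 3 = 5.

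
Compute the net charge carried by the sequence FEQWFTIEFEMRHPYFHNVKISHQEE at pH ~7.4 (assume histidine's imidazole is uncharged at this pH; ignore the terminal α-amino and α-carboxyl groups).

-3

The side chains ionized at physiological pH are Lys/Arg (+1) and Asp/Glu (−1); with His treated as neutral, nothing else contributes.
Positive (K, R): R12, K20 → +2.
Negative (D, E): E2, E8, E10, E25, E26 → −5.
Net charge = (+2) + (−5) = −3.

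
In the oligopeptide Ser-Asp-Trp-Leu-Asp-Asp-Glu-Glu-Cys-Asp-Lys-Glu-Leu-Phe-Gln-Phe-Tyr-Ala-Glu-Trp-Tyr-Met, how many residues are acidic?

8

Aspartate (D) and glutamate (E) have carboxylic-acid side chains and are the acidic amino acids.
Matching residues: Asp2, Asp5, Asp6, Glu7, Glu8, Asp10, Glu12, Glu19.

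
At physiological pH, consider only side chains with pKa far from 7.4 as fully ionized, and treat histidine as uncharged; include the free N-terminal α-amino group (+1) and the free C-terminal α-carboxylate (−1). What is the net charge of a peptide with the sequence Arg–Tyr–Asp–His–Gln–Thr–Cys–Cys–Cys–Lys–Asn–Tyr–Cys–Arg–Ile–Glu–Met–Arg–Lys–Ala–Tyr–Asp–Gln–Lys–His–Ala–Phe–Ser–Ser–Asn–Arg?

At pH ~7.4 the Lys and Arg side chains are protonated (+1), the Asp and Glu side chains are deprotonated (−1), and with His taken as neutral all other side chains carry no charge.
Positive (K, R): Arg1, Lys10, Arg14, Arg18, Lys19, Lys24, Arg31 → +7.
Negative (D, E): Asp3, Glu16, Asp22 → −3.
The N-terminus (+1) and C-terminus (−1) cancel.
Net charge = (+7) + (−3) = +4.

+4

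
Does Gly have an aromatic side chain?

No

Phenylalanine (F), tryptophan (W), and tyrosine (Y) have aromatic ring side chains.
Glycine is not in this group.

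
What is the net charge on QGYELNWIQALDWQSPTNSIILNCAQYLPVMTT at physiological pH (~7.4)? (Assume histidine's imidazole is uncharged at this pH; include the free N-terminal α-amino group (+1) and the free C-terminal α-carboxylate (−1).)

-2

The side chains ionized at physiological pH are Lys/Arg (+1) and Asp/Glu (−1); with His treated as neutral, nothing else contributes.
Positive (K, R): none → +0.
Negative (D, E): E4, D12 → −2.
The N-terminus (+1) and C-terminus (−1) cancel.
Net charge = (+0) + (−2) = −2.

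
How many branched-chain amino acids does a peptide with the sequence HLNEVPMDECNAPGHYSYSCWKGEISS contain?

3

The BCAAs are Val, Leu, and Ile — aliphatic side chains with a branch point.
Matching residues: L2, V5, I25.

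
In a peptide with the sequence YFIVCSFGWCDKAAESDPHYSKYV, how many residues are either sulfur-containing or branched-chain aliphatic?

Sulfur-containing: C, M. Branched-chain aliphatic: I, L, V.
Sulfur-containing residues here: C5, C10 (2).
Branched-chain aliphatic residues here: I3, V4, V24 (3).
The two groups share no amino acid, so total = 2 + 3 = 5.

5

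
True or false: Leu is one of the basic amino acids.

The basic amino acids are Lys (K), Arg (R), and His (H).
Leucine is not in this group.

False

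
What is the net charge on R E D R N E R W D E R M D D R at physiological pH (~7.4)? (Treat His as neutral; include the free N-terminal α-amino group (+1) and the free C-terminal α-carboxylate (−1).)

-2

The side chains ionized at physiological pH are Lys/Arg (+1) and Asp/Glu (−1); with His treated as neutral, nothing else contributes.
Positive (K, R): R1, R4, R7, R11, R15 → +5.
Negative (D, E): E2, D3, E6, D9, E10, D13, D14 → −7.
The N-terminus (+1) and C-terminus (−1) cancel.
Net charge = (+5) + (−7) = −2.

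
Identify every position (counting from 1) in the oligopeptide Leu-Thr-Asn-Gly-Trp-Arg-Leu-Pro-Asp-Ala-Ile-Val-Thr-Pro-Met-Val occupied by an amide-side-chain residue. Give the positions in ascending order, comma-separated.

Only N (asparagine) and Q (glutamine) carry a side-chain carboxamide.
Matching residues: Asn3.

3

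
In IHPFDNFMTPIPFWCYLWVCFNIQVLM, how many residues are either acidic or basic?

Acidic: D, E. Basic: H, K, R.
Acidic residues here: D5 (1).
Basic residues here: H2 (1).
The two groups share no amino acid, so total = 1 + 1 = 2.

2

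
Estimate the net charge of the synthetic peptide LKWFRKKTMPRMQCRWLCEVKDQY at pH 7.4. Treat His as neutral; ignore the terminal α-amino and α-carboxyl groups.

The side chains ionized at physiological pH are Lys/Arg (+1) and Asp/Glu (−1); with His treated as neutral, nothing else contributes.
Positive (K, R): K2, R5, K6, K7, R11, R15, K21 → +7.
Negative (D, E): E19, D22 → −2.
Net charge = (+7) + (−2) = +5.

+5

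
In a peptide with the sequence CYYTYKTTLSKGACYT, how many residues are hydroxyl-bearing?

S, T, and Y are the three residues with a side-chain hydroxyl.
Matching residues: Y2, Y3, T4, Y5, T7, T8, S10, Y15, T16.

9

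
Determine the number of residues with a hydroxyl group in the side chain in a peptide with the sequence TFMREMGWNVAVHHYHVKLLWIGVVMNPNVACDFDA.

2

S, T, and Y are the three residues with a side-chain hydroxyl.
Matching residues: T1, Y15.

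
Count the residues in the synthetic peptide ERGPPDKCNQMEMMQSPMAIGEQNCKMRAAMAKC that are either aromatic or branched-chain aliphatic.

Aromatic: F, W, Y. Branched-chain aliphatic: I, L, V.
Aromatic residues here: none (0).
Branched-chain aliphatic residues here: I20 (1).
The two groups share no amino acid, so total = 0 + 1 = 1.

1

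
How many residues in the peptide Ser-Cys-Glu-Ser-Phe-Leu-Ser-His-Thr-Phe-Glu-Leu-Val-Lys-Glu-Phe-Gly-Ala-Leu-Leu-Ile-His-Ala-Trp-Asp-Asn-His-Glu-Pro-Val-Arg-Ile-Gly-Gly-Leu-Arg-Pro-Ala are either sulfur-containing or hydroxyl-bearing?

5

Sulfur-containing: C, M. Hydroxyl-bearing: S, T, Y.
Sulfur-containing residues here: Cys2 (1).
Hydroxyl-bearing residues here: Ser1, Ser4, Ser7, Thr9 (4).
The two groups share no amino acid, so total = 1 + 4 = 5.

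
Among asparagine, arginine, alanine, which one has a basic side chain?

K, R, and H are the three residues with basic side chains (ε-amine, guanidinium, and imidazole respectively).
Of the listed options, only arginine belongs to this group.

arginine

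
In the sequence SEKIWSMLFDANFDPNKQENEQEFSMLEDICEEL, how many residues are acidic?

The acidic residues are Asp (D) and Glu (E), whose side chains end in a carboxylate group.
Matching residues: E2, D10, D14, E19, E21, E23, E28, D29, E32, E33.

10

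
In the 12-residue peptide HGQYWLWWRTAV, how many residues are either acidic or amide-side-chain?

1

Acidic: D, E. Amide-side-chain: N, Q.
Acidic residues here: none (0).
Amide-side-chain residues here: Q3 (1).
The two groups share no amino acid, so total = 0 + 1 = 1.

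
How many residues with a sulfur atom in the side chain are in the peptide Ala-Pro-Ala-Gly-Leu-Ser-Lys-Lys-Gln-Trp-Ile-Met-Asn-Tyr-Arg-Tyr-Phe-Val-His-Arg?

Cysteine (C, thiol) and methionine (M, thioether) are the two sulfur-containing amino acids.
Matching residues: Met12.

1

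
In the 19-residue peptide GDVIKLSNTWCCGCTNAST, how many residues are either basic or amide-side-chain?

Basic: H, K, R. Amide-side-chain: N, Q.
Basic residues here: K5 (1).
Amide-side-chain residues here: N8, N16 (2).
The two groups share no amino acid, so total = 1 + 2 = 3.

3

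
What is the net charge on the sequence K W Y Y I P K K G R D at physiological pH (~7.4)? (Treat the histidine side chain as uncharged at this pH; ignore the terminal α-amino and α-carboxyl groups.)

Near pH 7.4, K and R contribute +1 each, D and E contribute −1 each, and every other side chain (His included, as stated) is uncharged.
Positive (K, R): K1, K7, K8, R10 → +4.
Negative (D, E): D11 → −1.
Net charge = (+4) + (−1) = +3.

+3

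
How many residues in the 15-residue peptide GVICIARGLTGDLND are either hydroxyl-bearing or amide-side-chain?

2

Hydroxyl-bearing: S, T, Y. Amide-side-chain: N, Q.
Hydroxyl-bearing residues here: T10 (1).
Amide-side-chain residues here: N14 (1).
The two groups share no amino acid, so total = 1 + 1 = 2.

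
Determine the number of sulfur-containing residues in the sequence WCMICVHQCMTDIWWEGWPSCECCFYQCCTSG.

10

Only Cys (C) and Met (M) have a sulfur atom in the side chain.
Matching residues: C2, M3, C5, C9, M10, C21, C23, C24, C28, C29.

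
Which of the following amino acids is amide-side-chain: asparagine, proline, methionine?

asparagine

Asparagine (N) and glutamine (Q) have uncharged amide side chains.
Of the listed options, only asparagine belongs to this group.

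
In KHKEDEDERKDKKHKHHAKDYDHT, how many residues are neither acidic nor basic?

3

Acidic: D, E. Basic: K, R, H. All other residues are neither.
Matching residues: A18, Y21, T24.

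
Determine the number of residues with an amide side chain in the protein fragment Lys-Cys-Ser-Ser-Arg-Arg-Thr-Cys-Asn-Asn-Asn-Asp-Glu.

Asparagine (N) and glutamine (Q) have uncharged amide side chains.
Matching residues: Asn9, Asn10, Asn11.

3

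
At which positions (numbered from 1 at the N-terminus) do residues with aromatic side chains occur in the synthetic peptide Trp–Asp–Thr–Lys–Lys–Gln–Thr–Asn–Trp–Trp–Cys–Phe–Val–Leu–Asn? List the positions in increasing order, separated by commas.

The aromatic amino acids are Phe (F, benzyl), Trp (W, indole), and Tyr (Y, phenol).
Matching residues: Trp1, Trp9, Trp10, Phe12.

1, 9, 10, 12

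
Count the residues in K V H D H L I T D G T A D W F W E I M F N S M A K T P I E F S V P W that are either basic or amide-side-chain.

Basic: H, K, R. Amide-side-chain: N, Q.
Basic residues here: K1, H3, H5, K25 (4).
Amide-side-chain residues here: N21 (1).
The two groups share no amino acid, so total = 4 + 1 = 5.

5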